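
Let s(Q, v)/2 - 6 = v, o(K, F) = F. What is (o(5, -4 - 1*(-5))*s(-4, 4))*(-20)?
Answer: -400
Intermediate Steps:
s(Q, v) = 12 + 2*v
(o(5, -4 - 1*(-5))*s(-4, 4))*(-20) = ((-4 - 1*(-5))*(12 + 2*4))*(-20) = ((-4 + 5)*(12 + 8))*(-20) = (1*20)*(-20) = 20*(-20) = -400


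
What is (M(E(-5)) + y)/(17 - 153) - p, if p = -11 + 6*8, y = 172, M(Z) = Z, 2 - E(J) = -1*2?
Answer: -651/17 ≈ -38.294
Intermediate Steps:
E(J) = 4 (E(J) = 2 - (-1)*2 = 2 - 1*(-2) = 2 + 2 = 4)
p = 37 (p = -11 + 48 = 37)
(M(E(-5)) + y)/(17 - 153) - p = (4 + 172)/(17 - 153) - 1*37 = 176/(-136) - 37 = 176*(-1/136) - 37 = -22/17 - 37 = -651/17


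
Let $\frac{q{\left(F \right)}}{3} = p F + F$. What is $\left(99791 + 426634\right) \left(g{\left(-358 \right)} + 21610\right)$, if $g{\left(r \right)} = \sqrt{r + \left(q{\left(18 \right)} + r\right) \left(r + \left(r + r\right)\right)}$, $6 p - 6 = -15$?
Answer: $11376044250 + 1052850 \sqrt{103283} \approx 1.1714 \cdot 10^{10}$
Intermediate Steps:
$p = - \frac{3}{2}$ ($p = 1 + \frac{1}{6} \left(-15\right) = 1 - \frac{5}{2} = - \frac{3}{2} \approx -1.5$)
$q{\left(F \right)} = - \frac{3 F}{2}$ ($q{\left(F \right)} = 3 \left(- \frac{3 F}{2} + F\right) = 3 \left(- \frac{F}{2}\right) = - \frac{3 F}{2}$)
$g{\left(r \right)} = \sqrt{r + 3 r \left(-27 + r\right)}$ ($g{\left(r \right)} = \sqrt{r + \left(\left(- \frac{3}{2}\right) 18 + r\right) \left(r + \left(r + r\right)\right)} = \sqrt{r + \left(-27 + r\right) \left(r + 2 r\right)} = \sqrt{r + \left(-27 + r\right) 3 r} = \sqrt{r + 3 r \left(-27 + r\right)}$)
$\left(99791 + 426634\right) \left(g{\left(-358 \right)} + 21610\right) = \left(99791 + 426634\right) \left(\sqrt{- 358 \left(-80 + 3 \left(-358\right)\right)} + 21610\right) = 526425 \left(\sqrt{- 358 \left(-80 - 1074\right)} + 21610\right) = 526425 \left(\sqrt{\left(-358\right) \left(-1154\right)} + 21610\right) = 526425 \left(\sqrt{413132} + 21610\right) = 526425 \left(2 \sqrt{103283} + 21610\right) = 526425 \left(21610 + 2 \sqrt{103283}\right) = 11376044250 + 1052850 \sqrt{103283}$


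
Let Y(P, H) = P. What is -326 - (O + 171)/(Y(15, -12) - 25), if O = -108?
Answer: -3197/10 ≈ -319.70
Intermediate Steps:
-326 - (O + 171)/(Y(15, -12) - 25) = -326 - (-108 + 171)/(15 - 25) = -326 - 63/(-10) = -326 - 63*(-1)/10 = -326 - 1*(-63/10) = -326 + 63/10 = -3197/10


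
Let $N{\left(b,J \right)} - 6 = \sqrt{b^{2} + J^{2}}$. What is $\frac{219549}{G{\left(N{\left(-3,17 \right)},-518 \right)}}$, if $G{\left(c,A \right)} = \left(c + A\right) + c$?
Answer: $- \frac{18515299}{42474} - \frac{73183 \sqrt{298}}{42474} \approx -465.66$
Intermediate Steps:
$N{\left(b,J \right)} = 6 + \sqrt{J^{2} + b^{2}}$ ($N{\left(b,J \right)} = 6 + \sqrt{b^{2} + J^{2}} = 6 + \sqrt{J^{2} + b^{2}}$)
$G{\left(c,A \right)} = A + 2 c$ ($G{\left(c,A \right)} = \left(A + c\right) + c = A + 2 c$)
$\frac{219549}{G{\left(N{\left(-3,17 \right)},-518 \right)}} = \frac{219549}{-518 + 2 \left(6 + \sqrt{17^{2} + \left(-3\right)^{2}}\right)} = \frac{219549}{-518 + 2 \left(6 + \sqrt{289 + 9}\right)} = \frac{219549}{-518 + 2 \left(6 + \sqrt{298}\right)} = \frac{219549}{-518 + \left(12 + 2 \sqrt{298}\right)} = \frac{219549}{-506 + 2 \sqrt{298}}$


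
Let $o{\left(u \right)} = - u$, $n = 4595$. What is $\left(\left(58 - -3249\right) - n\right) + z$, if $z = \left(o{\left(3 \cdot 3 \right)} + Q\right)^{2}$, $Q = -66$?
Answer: $4337$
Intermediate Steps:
$z = 5625$ ($z = \left(- 3 \cdot 3 - 66\right)^{2} = \left(\left(-1\right) 9 - 66\right)^{2} = \left(-9 - 66\right)^{2} = \left(-75\right)^{2} = 5625$)
$\left(\left(58 - -3249\right) - n\right) + z = \left(\left(58 - -3249\right) - 4595\right) + 5625 = \left(\left(58 + 3249\right) - 4595\right) + 5625 = \left(3307 - 4595\right) + 5625 = -1288 + 5625 = 4337$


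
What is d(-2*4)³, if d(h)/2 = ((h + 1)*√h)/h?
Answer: -343*I*√2/4 ≈ -121.27*I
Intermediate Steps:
d(h) = 2*(1 + h)/√h (d(h) = 2*(((h + 1)*√h)/h) = 2*(((1 + h)*√h)/h) = 2*((√h*(1 + h))/h) = 2*((1 + h)/√h) = 2*(1 + h)/√h)
d(-2*4)³ = (2*(1 - 2*4)/√(-2*4))³ = (2*(1 - 8)/√(-8))³ = (2*(-I*√2/4)*(-7))³ = (7*I*√2/2)³ = -343*I*√2/4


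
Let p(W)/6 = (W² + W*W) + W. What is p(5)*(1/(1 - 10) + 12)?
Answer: 11770/3 ≈ 3923.3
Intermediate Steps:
p(W) = 6*W + 12*W² (p(W) = 6*((W² + W*W) + W) = 6*((W² + W²) + W) = 6*(2*W² + W) = 6*(W + 2*W²) = 6*W + 12*W²)
p(5)*(1/(1 - 10) + 12) = (6*5*(1 + 2*5))*(1/(1 - 10) + 12) = (6*5*(1 + 10))*(1/(-9) + 12) = (6*5*11)*(-⅑ + 12) = 330*(107/9) = 11770/3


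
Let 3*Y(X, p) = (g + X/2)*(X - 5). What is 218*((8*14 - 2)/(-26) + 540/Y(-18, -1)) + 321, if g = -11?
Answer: 49763/299 ≈ 166.43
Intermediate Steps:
Y(X, p) = (-11 + X/2)*(-5 + X)/3 (Y(X, p) = ((-11 + X/2)*(X - 5))/3 = ((-11 + X*(1/2))*(-5 + X))/3 = ((-11 + X/2)*(-5 + X))/3 = (-11 + X/2)*(-5 + X)/3)
218*((8*14 - 2)/(-26) + 540/Y(-18, -1)) + 321 = 218*((8*14 - 2)/(-26) + 540/(55/3 - 9/2*(-18) + (1/6)*(-18)**2)) + 321 = 218*((112 - 2)*(-1/26) + 540/(55/3 + 81 + (1/6)*324)) + 321 = 218*(110*(-1/26) + 540/(55/3 + 81 + 54)) + 321 = 218*(-55/13 + 540/(460/3)) + 321 = 218*(-55/13 + 540*(3/460)) + 321 = 218*(-55/13 + 81/23) + 321 = 218*(-212/299) + 321 = -46216/299 + 321 = 49763/299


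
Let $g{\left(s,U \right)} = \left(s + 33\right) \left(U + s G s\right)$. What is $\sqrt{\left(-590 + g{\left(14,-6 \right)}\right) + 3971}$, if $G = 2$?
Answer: $\sqrt{21523} \approx 146.71$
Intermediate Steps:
$g{\left(s,U \right)} = \left(33 + s\right) \left(U + 2 s^{2}\right)$ ($g{\left(s,U \right)} = \left(s + 33\right) \left(U + s 2 s\right) = \left(33 + s\right) \left(U + 2 s s\right) = \left(33 + s\right) \left(U + 2 s^{2}\right)$)
$\sqrt{\left(-590 + g{\left(14,-6 \right)}\right) + 3971} = \sqrt{\left(-590 + \left(2 \cdot 14^{3} + 33 \left(-6\right) + 66 \cdot 14^{2} - 84\right)\right) + 3971} = \sqrt{\left(-590 + \left(2 \cdot 2744 - 198 + 66 \cdot 196 - 84\right)\right) + 3971} = \sqrt{\left(-590 + \left(5488 - 198 + 12936 - 84\right)\right) + 3971} = \sqrt{\left(-590 + 18142\right) + 3971} = \sqrt{17552 + 3971} = \sqrt{21523}$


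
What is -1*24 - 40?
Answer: -64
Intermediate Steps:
-1*24 - 40 = -24 - 40 = -64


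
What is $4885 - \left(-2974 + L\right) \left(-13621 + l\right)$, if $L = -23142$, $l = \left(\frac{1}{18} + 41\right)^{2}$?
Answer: $- \frac{25247789222}{81} \approx -3.117 \cdot 10^{8}$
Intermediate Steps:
$l = \frac{546121}{324}$ ($l = \left(\frac{1}{18} + 41\right)^{2} = \left(\frac{739}{18}\right)^{2} = \frac{546121}{324} \approx 1685.6$)
$4885 - \left(-2974 + L\right) \left(-13621 + l\right) = 4885 - \left(-2974 - 23142\right) \left(-13621 + \frac{546121}{324}\right) = 4885 - \left(-26116\right) \left(- \frac{3867083}{324}\right) = 4885 - \frac{25248184907}{81} = - \frac{25247789222}{81}$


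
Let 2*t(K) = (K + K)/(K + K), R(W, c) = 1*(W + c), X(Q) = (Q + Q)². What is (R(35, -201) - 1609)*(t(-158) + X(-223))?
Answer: -706153575/2 ≈ -3.5308e+8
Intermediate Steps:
X(Q) = 4*Q² (X(Q) = (2*Q)² = 4*Q²)
R(W, c) = W + c
t(K) = ½ (t(K) = ((K + K)/(K + K))/2 = ((2*K)/((2*K)))/2 = ((2*K)*(1/(2*K)))/2 = (½)*1 = ½)
(R(35, -201) - 1609)*(t(-158) + X(-223)) = ((35 - 201) - 1609)*(½ + 4*(-223)²) = (-166 - 1609)*(½ + 4*49729) = -1775*(½ + 198916) = -1775*397833/2 = -706153575/2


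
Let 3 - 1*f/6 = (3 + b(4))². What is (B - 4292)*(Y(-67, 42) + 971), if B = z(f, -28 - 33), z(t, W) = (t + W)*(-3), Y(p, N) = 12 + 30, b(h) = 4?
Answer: -3323653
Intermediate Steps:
Y(p, N) = 42
f = -276 (f = 18 - 6*(3 + 4)² = 18 - 6*7² = 18 - 6*49 = 18 - 294 = -276)
z(t, W) = -3*W - 3*t (z(t, W) = (W + t)*(-3) = -3*W - 3*t)
B = 1011 (B = -3*(-28 - 33) - 3*(-276) = -3*(-61) + 828 = 183 + 828 = 1011)
(B - 4292)*(Y(-67, 42) + 971) = (1011 - 4292)*(42 + 971) = -3281*1013 = -3323653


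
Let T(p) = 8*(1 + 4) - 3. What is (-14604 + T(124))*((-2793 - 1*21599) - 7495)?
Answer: 464497929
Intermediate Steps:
T(p) = 37 (T(p) = 8*5 - 3 = 40 - 3 = 37)
(-14604 + T(124))*((-2793 - 1*21599) - 7495) = (-14604 + 37)*((-2793 - 1*21599) - 7495) = -14567*((-2793 - 21599) - 7495) = -14567*(-24392 - 7495) = -14567*(-31887) = 464497929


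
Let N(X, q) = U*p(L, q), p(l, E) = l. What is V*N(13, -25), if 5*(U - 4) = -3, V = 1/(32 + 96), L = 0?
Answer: 0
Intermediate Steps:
V = 1/128 ≈ 0.0078125
U = 17/5 (U = 4 + (1/5)*(-3) = 4 - 3/5 = 17/5 ≈ 3.4000)
N(X, q) = 0 (N(X, q) = (17/5)*0 = 0)
V*N(13, -25) = (1/128)*0 = 0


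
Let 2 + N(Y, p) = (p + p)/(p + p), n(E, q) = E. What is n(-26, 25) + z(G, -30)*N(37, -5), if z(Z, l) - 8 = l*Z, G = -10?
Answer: -334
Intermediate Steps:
z(Z, l) = 8 + Z*l (z(Z, l) = 8 + l*Z = 8 + Z*l)
N(Y, p) = -1 (N(Y, p) = -2 + (p + p)/(p + p) = -2 + (2*p)/((2*p)) = -2 + (2*p)*(1/(2*p)) = -2 + 1 = -1)
n(-26, 25) + z(G, -30)*N(37, -5) = -26 + (8 - 10*(-30))*(-1) = -26 + (8 + 300)*(-1) = -26 + 308*(-1) = -26 - 308 = -334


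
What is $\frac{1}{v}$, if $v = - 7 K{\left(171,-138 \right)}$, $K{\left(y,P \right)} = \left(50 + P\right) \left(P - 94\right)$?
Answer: $- \frac{1}{142912} \approx -6.9973 \cdot 10^{-6}$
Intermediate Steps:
$K{\left(y,P \right)} = \left(-94 + P\right) \left(50 + P\right)$ ($K{\left(y,P \right)} = \left(50 + P\right) \left(-94 + P\right) = \left(-94 + P\right) \left(50 + P\right)$)
$v = -142912$ ($v = - 7 \left(-4700 + \left(-138\right)^{2} - -6072\right) = - 7 \left(-4700 + 19044 + 6072\right) = \left(-7\right) 20416 = -142912$)
$\frac{1}{v} = \frac{1}{-142912} = - \frac{1}{142912}$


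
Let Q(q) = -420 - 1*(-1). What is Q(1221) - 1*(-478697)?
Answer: 478278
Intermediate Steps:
Q(q) = -419 (Q(q) = -420 + 1 = -419)
Q(1221) - 1*(-478697) = -419 - 1*(-478697) = -419 + 478697 = 478278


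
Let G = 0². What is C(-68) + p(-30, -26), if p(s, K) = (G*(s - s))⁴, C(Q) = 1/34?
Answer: 1/34 ≈ 0.029412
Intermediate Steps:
G = 0
C(Q) = 1/34
p(s, K) = 0 (p(s, K) = (0*(s - s))⁴ = (0*0)⁴ = 0⁴ = 0)
C(-68) + p(-30, -26) = 1/34 + 0 = 1/34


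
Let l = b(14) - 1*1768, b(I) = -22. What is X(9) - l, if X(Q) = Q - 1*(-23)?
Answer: 1822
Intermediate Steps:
X(Q) = 23 + Q (X(Q) = Q + 23 = 23 + Q)
l = -1790 (l = -22 - 1*1768 = -22 - 1768 = -1790)
X(9) - l = (23 + 9) - 1*(-1790) = 32 + 1790 = 1822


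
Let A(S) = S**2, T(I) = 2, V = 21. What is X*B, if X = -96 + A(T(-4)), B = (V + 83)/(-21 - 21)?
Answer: 4784/21 ≈ 227.81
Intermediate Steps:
B = -52/21 (B = (21 + 83)/(-21 - 21) = 104/(-42) = 104*(-1/42) = -52/21 ≈ -2.4762)
X = -92 (X = -96 + 2**2 = -96 + 4 = -92)
X*B = -92*(-52/21) = 4784/21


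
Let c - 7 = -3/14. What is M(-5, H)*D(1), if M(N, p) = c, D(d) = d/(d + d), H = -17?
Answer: 95/28 ≈ 3.3929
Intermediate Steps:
c = 95/14 (c = 7 - 3/14 = 95/14 ≈ 6.7857)
D(d) = 1/2 (D(d) = d/((2*d)) = d*(1/(2*d)) = 1/2)
M(N, p) = 95/14
M(-5, H)*D(1) = (95/14)*(1/2) = 95/28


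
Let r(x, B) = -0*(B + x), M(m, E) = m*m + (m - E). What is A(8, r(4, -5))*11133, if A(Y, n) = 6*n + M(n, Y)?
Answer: -89064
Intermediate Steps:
M(m, E) = m + m² - E (M(m, E) = m² + (m - E) = m + m² - E)
r(x, B) = 0 (r(x, B) = -1*0 = 0)
A(Y, n) = n² - Y + 7*n (A(Y, n) = 6*n + (n + n² - Y) = n² - Y + 7*n)
A(8, r(4, -5))*11133 = (0² - 1*8 + 7*0)*11133 = (0 - 8 + 0)*11133 = -8*11133 = -89064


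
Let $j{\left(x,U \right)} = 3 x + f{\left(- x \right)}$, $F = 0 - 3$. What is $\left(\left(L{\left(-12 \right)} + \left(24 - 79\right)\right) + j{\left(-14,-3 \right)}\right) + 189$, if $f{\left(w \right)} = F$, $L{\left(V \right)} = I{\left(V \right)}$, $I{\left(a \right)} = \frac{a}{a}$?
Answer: $90$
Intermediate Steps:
$F = -3$ ($F = 0 - 3 = -3$)
$I{\left(a \right)} = 1$
$L{\left(V \right)} = 1$
$f{\left(w \right)} = -3$
$j{\left(x,U \right)} = -3 + 3 x$ ($j{\left(x,U \right)} = 3 x - 3 = -3 + 3 x$)
$\left(\left(L{\left(-12 \right)} + \left(24 - 79\right)\right) + j{\left(-14,-3 \right)}\right) + 189 = \left(\left(1 + \left(24 - 79\right)\right) + \left(-3 + 3 \left(-14\right)\right)\right) + 189 = \left(\left(1 + \left(24 - 79\right)\right) - 45\right) + 189 = \left(\left(1 - 55\right) - 45\right) + 189 = \left(-54 - 45\right) + 189 = -99 + 189 = 90$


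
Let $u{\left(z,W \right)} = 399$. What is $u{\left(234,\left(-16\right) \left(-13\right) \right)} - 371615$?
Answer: $-371216$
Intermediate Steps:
$u{\left(234,\left(-16\right) \left(-13\right) \right)} - 371615 = 399 - 371615 = -371216$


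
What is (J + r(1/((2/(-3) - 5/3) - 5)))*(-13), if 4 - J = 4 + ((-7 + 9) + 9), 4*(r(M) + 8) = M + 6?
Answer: 20059/88 ≈ 227.94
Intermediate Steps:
r(M) = -13/2 + M/4 (r(M) = -8 + (M + 6)/4 = -8 + (6 + M)/4 = -8 + (3/2 + M/4) = -13/2 + M/4)
J = -11 (J = 4 - (4 + ((-7 + 9) + 9)) = 4 - (4 + (2 + 9)) = 4 - (4 + 11) = 4 - 1*15 = 4 - 15 = -11)
(J + r(1/((2/(-3) - 5/3) - 5)))*(-13) = (-11 + (-13/2 + 1/(4*((2/(-3) - 5/3) - 5))))*(-13) = (-11 + (-13/2 + 1/(4*((2*(-⅓) - 5*⅓) - 5))))*(-13) = (-11 + (-13/2 + 1/(4*((-⅔ - 5/3) - 5))))*(-13) = (-11 + (-13/2 + 1/(4*(-7/3 - 5))))*(-13) = (-11 + (-13/2 + 1/(4*(-22/3))))*(-13) = (-11 + (-13/2 + (¼)*(-3/22)))*(-13) = (-11 + (-13/2 - 3/88))*(-13) = (-11 - 575/88)*(-13) = -1543/88*(-13) = 20059/88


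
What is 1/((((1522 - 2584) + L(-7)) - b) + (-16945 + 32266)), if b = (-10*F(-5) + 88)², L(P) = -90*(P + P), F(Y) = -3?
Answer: 1/1595 ≈ 0.00062696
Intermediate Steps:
L(P) = -180*P
b = 13924 (b = (-10*(-3) + 88)² = (30 + 88)² = 118² = 13924)
1/((((1522 - 2584) + L(-7)) - b) + (-16945 + 32266)) = 1/((((1522 - 2584) - 180*(-7)) - 1*13924) + (-16945 + 32266)) = 1/(((-1062 + 1260) - 13924) + 15321) = 1/((198 - 13924) + 15321) = 1/(-13726 + 15321) = 1/1595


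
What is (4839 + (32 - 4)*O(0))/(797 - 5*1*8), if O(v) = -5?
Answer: 4699/757 ≈ 6.2074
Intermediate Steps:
(4839 + (32 - 4)*O(0))/(797 - 5*1*8) = (4839 + (32 - 4)*(-5))/(797 - 5*1*8) = (4839 + 28*(-5))/(797 - 5*8) = (4839 - 140)/(797 - 40) = 4699/757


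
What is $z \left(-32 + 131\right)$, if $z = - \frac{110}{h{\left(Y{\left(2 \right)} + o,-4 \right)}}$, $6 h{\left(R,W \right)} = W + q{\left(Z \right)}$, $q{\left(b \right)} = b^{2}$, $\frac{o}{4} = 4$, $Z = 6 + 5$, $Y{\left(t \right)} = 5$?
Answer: $- \frac{7260}{13} \approx -558.46$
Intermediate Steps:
$Z = 11$
$o = 16$ ($o = 4 \cdot 4 = 16$)
$h{\left(R,W \right)} = \frac{121}{6} + \frac{W}{6}$ ($h{\left(R,W \right)} = \frac{W + 11^{2}}{6} = \frac{W + 121}{6} = \frac{121 + W}{6} = \frac{121}{6} + \frac{W}{6}$)
$z = - \frac{220}{39}$ ($z = - \frac{110}{\frac{121}{6} + \frac{1}{6} \left(-4\right)} = - \frac{110}{\frac{121}{6} - \frac{2}{3}} = - \frac{110}{\frac{39}{2}} = \left(-110\right) \frac{2}{39} = - \frac{220}{39} \approx -5.641$)
$z \left(-32 + 131\right) = - \frac{220 \left(-32 + 131\right)}{39} = \left(- \frac{220}{39}\right) 99 = - \frac{7260}{13}$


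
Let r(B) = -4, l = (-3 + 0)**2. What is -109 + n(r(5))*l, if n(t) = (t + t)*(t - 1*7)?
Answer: 683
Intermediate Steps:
l = 9 (l = (-3)**2 = 9)
n(t) = 2*t*(-7 + t) (n(t) = (2*t)*(t - 7) = (2*t)*(-7 + t) = 2*t*(-7 + t))
-109 + n(r(5))*l = -109 + (2*(-4)*(-7 - 4))*9 = -109 + (2*(-4)*(-11))*9 = -109 + 88*9 = -109 + 792 = 683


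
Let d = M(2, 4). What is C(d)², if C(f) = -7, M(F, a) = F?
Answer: 49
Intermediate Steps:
d = 2
C(d)² = (-7)² = 49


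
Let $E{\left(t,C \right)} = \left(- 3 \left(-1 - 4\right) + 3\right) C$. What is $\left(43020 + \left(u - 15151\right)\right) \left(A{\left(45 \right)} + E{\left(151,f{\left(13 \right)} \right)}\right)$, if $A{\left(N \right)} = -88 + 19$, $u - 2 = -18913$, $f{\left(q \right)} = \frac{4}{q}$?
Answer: $- \frac{7390350}{13} \approx -5.6849 \cdot 10^{5}$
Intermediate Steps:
$u = -18911$ ($u = 2 - 18913 = -18911$)
$E{\left(t,C \right)} = 18 C$ ($E{\left(t,C \right)} = \left(\left(-3\right) \left(-5\right) + 3\right) C = \left(15 + 3\right) C = 18 C$)
$A{\left(N \right)} = -69$
$\left(43020 + \left(u - 15151\right)\right) \left(A{\left(45 \right)} + E{\left(151,f{\left(13 \right)} \right)}\right) = \left(43020 - 34062\right) \left(-69 + 18 \cdot \frac{4}{13}\right) = \left(43020 - 34062\right) \left(-69 + 18 \cdot 4 \cdot \frac{1}{13}\right) = 8958 \left(-69 + 18 \cdot \frac{4}{13}\right) = 8958 \left(-69 + \frac{72}{13}\right) = 8958 \left(- \frac{825}{13}\right) = - \frac{7390350}{13}$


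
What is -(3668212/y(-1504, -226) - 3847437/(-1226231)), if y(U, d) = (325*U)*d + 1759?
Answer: -429526591376255/135462424033129 ≈ -3.1708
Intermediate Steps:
y(U, d) = 1759 + 325*U*d (y(U, d) = 325*U*d + 1759 = 1759 + 325*U*d)
-(3668212/y(-1504, -226) - 3847437/(-1226231)) = -(3668212/(1759 + 325*(-1504)*(-226)) - 3847437/(-1226231)) = -(3668212/(1759 + 110468800) - 3847437*(-1/1226231)) = -(3668212/110470559 + 3847437/1226231) = -1*429526591376255/135462424033129 = -429526591376255/135462424033129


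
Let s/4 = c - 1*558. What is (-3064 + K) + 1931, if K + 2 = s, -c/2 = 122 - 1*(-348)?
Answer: -7127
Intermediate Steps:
c = -940 (c = -2*(122 - 1*(-348)) = -2*(122 + 348) = -2*470 = -940)
s = -5992 (s = 4*(-940 - 1*558) = 4*(-940 - 558) = 4*(-1498) = -5992)
K = -5994 (K = -2 - 5992 = -5994)
(-3064 + K) + 1931 = (-3064 - 5994) + 1931 = -9058 + 1931 = -7127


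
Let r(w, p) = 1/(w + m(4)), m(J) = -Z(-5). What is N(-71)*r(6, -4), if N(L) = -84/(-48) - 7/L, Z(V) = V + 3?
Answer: 525/2272 ≈ 0.23107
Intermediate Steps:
Z(V) = 3 + V
N(L) = 7/4 - 7/L (N(L) = -84*(-1/48) - 7/L = 7/4 - 7/L)
m(J) = 2 (m(J) = -(3 - 5) = -1*(-2) = 2)
r(w, p) = 1/(2 + w) (r(w, p) = 1/(w + 2) = 1/(2 + w))
N(-71)*r(6, -4) = (7/4 - 7/(-71))/(2 + 6) = (7/4 - 7*(-1/71))/8 = (7/4 + 7/71)*(⅛) = (525/284)*(⅛) = 525/2272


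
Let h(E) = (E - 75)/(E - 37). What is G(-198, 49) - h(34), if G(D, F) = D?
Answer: -635/3 ≈ -211.67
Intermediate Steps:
h(E) = (-75 + E)/(-37 + E)
G(-198, 49) - h(34) = -198 - (-75 + 34)/(-37 + 34) = -198 - (-41)/(-3) = -198 - (-1)*(-41)/3 = -198 - 1*41/3 = -198 - 41/3 = -635/3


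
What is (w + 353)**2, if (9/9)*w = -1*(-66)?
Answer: 175561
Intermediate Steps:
w = 66 (w = -1*(-66) = 66)
(w + 353)**2 = (66 + 353)**2 = 419**2 = 175561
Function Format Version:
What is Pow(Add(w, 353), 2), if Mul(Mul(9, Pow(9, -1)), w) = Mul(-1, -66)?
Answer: 175561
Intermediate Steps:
w = 66 (w = Mul(-1, -66) = 66)
Pow(Add(w, 353), 2) = Pow(Add(66, 353), 2) = Pow(419, 2) = 175561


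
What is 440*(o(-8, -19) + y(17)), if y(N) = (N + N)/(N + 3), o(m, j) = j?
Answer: -7612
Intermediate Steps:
y(N) = 2*N/(3 + N) (y(N) = (2*N)/(3 + N) = 2*N/(3 + N))
440*(o(-8, -19) + y(17)) = 440*(-19 + 2*17/(3 + 17)) = 440*(-19 + 2*17/20) = 440*(-19 + 2*17*(1/20)) = 440*(-19 + 17/10) = 440*(-173/10) = -7612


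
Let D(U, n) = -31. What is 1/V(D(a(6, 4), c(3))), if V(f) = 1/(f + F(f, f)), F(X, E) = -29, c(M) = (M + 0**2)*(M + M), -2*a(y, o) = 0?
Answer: -60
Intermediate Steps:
a(y, o) = 0 (a(y, o) = -1/2*0 = 0)
c(M) = 2*M**2 (c(M) = (M + 0)*(2*M) = M*(2*M) = 2*M**2)
V(f) = 1/(-29 + f) (V(f) = 1/(f - 29) = 1/(-29 + f))
1/V(D(a(6, 4), c(3))) = 1/(1/(-29 - 31)) = 1/(1/(-60)) = 1/(-1/60) = -60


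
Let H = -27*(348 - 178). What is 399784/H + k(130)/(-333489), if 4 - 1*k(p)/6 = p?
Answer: -1307059768/15007005 ≈ -87.097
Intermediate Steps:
H = -4590 (H = -27*170 = -4590)
k(p) = 24 - 6*p
399784/H + k(130)/(-333489) = 399784/(-4590) + (24 - 6*130)/(-333489) = 399784*(-1/4590) + (24 - 780)*(-1/333489) = -199892/2295 - 756*(-1/333489) = -199892/2295 + 252/111163 = -1307059768/15007005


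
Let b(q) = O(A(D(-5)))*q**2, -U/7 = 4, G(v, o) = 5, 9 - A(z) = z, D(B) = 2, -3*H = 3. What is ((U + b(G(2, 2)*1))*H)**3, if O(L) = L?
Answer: -3176523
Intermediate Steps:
H = -1 (H = -1/3*3 = -1)
A(z) = 9 - z
U = -28 (U = -7*4 = -28)
b(q) = 7*q**2 (b(q) = (9 - 1*2)*q**2 = (9 - 2)*q**2 = 7*q**2)
((U + b(G(2, 2)*1))*H)**3 = ((-28 + 7*(5*1)**2)*(-1))**3 = ((-28 + 7*5**2)*(-1))**3 = ((-28 + 7*25)*(-1))**3 = ((-28 + 175)*(-1))**3 = (147*(-1))**3 = (-147)**3 = -3176523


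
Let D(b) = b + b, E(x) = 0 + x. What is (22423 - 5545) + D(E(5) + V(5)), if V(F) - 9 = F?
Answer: 16916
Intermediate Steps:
V(F) = 9 + F
E(x) = x
D(b) = 2*b
(22423 - 5545) + D(E(5) + V(5)) = (22423 - 5545) + 2*(5 + (9 + 5)) = 16878 + 2*(5 + 14) = 16878 + 2*19 = 16878 + 38 = 16916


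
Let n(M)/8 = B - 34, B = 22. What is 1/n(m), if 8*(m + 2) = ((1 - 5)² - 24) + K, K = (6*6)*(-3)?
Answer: -1/96 ≈ -0.010417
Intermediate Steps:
K = -108 (K = 36*(-3) = -108)
m = -33/2 (m = -2 + (((1 - 5)² - 24) - 108)/8 = -2 + (((-4)² - 24) - 108)/8 = -2 + ((16 - 24) - 108)/8 = -2 + (-8 - 108)/8 = -2 + (⅛)*(-116) = -2 - 29/2 = -33/2 ≈ -16.500)
n(M) = -96 (n(M) = 8*(22 - 34) = 8*(-12) = -96)
1/n(m) = 1/(-96) = -1/96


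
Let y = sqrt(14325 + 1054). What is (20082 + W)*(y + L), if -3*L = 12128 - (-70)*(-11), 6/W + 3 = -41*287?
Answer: -447439198662/5885 + 1536373371*sqrt(91)/5885 ≈ -7.3540e+7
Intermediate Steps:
y = 13*sqrt(91) (y = sqrt(15379) = 13*sqrt(91) ≈ 124.01)
W = -3/5885 (W = 6/(-3 - 41*287) = 6/(-3 - 11767) = 6/(-11770) = 6*(-1/11770) = -3/5885 ≈ -0.00050977)
L = -3786 (L = -(12128 - (-70)*(-11))/3 = -(12128 - 1*770)/3 = -(12128 - 770)/3 = -1/3*11358 = -3786)
(20082 + W)*(y + L) = (20082 - 3/5885)*(13*sqrt(91) - 3786) = 118182567*(-3786 + 13*sqrt(91))/5885 = -447439198662/5885 + 1536373371*sqrt(91)/5885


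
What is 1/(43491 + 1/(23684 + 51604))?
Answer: 75288/3274350409 ≈ 2.2993e-5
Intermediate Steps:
1/(43491 + 1/(23684 + 51604)) = 1/(43491 + 1/75288) = 1/(3274350409/75288) = 75288/3274350409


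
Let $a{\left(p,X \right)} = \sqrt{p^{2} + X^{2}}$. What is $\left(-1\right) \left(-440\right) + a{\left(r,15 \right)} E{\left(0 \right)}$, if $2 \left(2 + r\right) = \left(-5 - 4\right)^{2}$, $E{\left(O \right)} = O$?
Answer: $440$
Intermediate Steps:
$r = \frac{77}{2}$ ($r = -2 + \frac{\left(-5 - 4\right)^{2}}{2} = -2 + \frac{\left(-9\right)^{2}}{2} = -2 + \frac{1}{2} \cdot 81 = -2 + \frac{81}{2} = \frac{77}{2} \approx 38.5$)
$a{\left(p,X \right)} = \sqrt{X^{2} + p^{2}}$
$\left(-1\right) \left(-440\right) + a{\left(r,15 \right)} E{\left(0 \right)} = \left(-1\right) \left(-440\right) + \sqrt{15^{2} + \left(\frac{77}{2}\right)^{2}} \cdot 0 = 440 + \sqrt{225 + \frac{5929}{4}} \cdot 0 = 440 + \sqrt{\frac{6829}{4}} \cdot 0 = 440 + \frac{\sqrt{6829}}{2} \cdot 0 = 440 + 0 = 440$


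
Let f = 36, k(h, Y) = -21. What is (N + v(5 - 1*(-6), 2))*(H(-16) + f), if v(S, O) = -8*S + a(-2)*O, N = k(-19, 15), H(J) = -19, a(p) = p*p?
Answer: -1717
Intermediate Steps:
a(p) = p²
N = -21
v(S, O) = -8*S + 4*O (v(S, O) = -8*S + (-2)²*O = -8*S + 4*O)
(N + v(5 - 1*(-6), 2))*(H(-16) + f) = (-21 + (-8*(5 - 1*(-6)) + 4*2))*(-19 + 36) = (-21 + (-8*(5 + 6) + 8))*17 = (-21 + (-8*11 + 8))*17 = (-21 + (-88 + 8))*17 = (-21 - 80)*17 = -101*17 = -1717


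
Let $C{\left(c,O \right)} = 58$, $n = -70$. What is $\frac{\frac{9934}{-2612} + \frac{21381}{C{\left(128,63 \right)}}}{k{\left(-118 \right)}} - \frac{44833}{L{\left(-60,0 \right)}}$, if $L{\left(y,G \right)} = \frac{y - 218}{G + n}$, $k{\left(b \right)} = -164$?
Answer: $- \frac{4874234804165}{431687852} \approx -11291.0$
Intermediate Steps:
$L{\left(y,G \right)} = \frac{-218 + y}{-70 + G}$ ($L{\left(y,G \right)} = \frac{y - 218}{G - 70} = \frac{-218 + y}{-70 + G}$)
$\frac{\frac{9934}{-2612} + \frac{21381}{C{\left(128,63 \right)}}}{k{\left(-118 \right)}} - \frac{44833}{L{\left(-60,0 \right)}} = \frac{\frac{9934}{-2612} + \frac{21381}{58}}{-164} - \frac{44833}{\frac{1}{-70 + 0} \left(-218 - 60\right)} = \left(9934 \left(- \frac{1}{2612}\right) + 21381 \cdot \frac{1}{58}\right) \left(- \frac{1}{164}\right) - \frac{44833}{\frac{1}{-70} \left(-278\right)} = \left(- \frac{4967}{1306} + \frac{21381}{58}\right) \left(- \frac{1}{164}\right) - \frac{44833}{\left(- \frac{1}{70}\right) \left(-278\right)} = \frac{6908875}{18937} \left(- \frac{1}{164}\right) - \frac{44833}{\frac{139}{35}} = - \frac{6908875}{3105668} - \frac{1569155}{139} = - \frac{4874234804165}{431687852}$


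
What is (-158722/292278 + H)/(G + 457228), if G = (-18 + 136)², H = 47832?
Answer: 6990041287/68853682128 ≈ 0.10152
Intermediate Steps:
G = 13924 (G = 118² = 13924)
(-158722/292278 + H)/(G + 457228) = (-158722/292278 + 47832)/(13924 + 457228) = (-158722*1/292278 + 47832)/471152 = (-79361/146139 + 47832)*(1/471152) = (6990041287/146139)*(1/471152) = 6990041287/68853682128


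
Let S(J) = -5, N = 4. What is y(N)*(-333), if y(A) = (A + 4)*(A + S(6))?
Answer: 2664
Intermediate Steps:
y(A) = (-5 + A)*(4 + A) (y(A) = (A + 4)*(A - 5) = (4 + A)*(-5 + A) = (-5 + A)*(4 + A))
y(N)*(-333) = (-20 + 4² - 1*4)*(-333) = (-20 + 16 - 4)*(-333) = -8*(-333) = 2664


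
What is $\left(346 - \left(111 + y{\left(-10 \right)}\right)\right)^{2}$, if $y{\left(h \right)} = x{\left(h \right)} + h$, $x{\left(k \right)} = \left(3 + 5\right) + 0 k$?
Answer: $56169$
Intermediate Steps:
$x{\left(k \right)} = 8$ ($x{\left(k \right)} = 8 + 0 = 8$)
$y{\left(h \right)} = 8 + h$
$\left(346 - \left(111 + y{\left(-10 \right)}\right)\right)^{2} = \left(346 - 109\right)^{2} = 237^{2} = 56169$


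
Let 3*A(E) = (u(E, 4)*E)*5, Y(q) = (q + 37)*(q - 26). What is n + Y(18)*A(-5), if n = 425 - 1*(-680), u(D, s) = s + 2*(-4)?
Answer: -40685/3 ≈ -13562.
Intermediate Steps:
Y(q) = (-26 + q)*(37 + q) (Y(q) = (37 + q)*(-26 + q) = (-26 + q)*(37 + q))
u(D, s) = -8 + s (u(D, s) = s - 8 = -8 + s)
n = 1105 (n = 425 + 680 = 1105)
A(E) = -20*E/3 (A(E) = (((-8 + 4)*E)*5)/3 = (-4*E*5)/3 = (-20*E)/3 = -20*E/3)
n + Y(18)*A(-5) = 1105 + (-962 + 18² + 11*18)*(-20/3*(-5)) = 1105 + (-962 + 324 + 198)*(100/3) = 1105 - 440*100/3 = 1105 - 44000/3 = -40685/3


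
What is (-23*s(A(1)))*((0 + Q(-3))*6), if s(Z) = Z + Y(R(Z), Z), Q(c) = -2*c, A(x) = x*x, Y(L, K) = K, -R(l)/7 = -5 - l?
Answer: -1656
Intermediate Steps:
R(l) = 35 + 7*l (R(l) = -7*(-5 - l) = 35 + 7*l)
A(x) = x²
s(Z) = 2*Z (s(Z) = Z + Z = 2*Z)
(-23*s(A(1)))*((0 + Q(-3))*6) = (-46*1²)*((0 - 2*(-3))*6) = (-46)*((0 + 6)*6) = (-23*2)*(6*6) = -46*36 = -1656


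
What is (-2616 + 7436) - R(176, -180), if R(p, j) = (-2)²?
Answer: 4816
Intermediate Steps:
R(p, j) = 4
(-2616 + 7436) - R(176, -180) = (-2616 + 7436) - 1*4 = 4820 - 4 = 4816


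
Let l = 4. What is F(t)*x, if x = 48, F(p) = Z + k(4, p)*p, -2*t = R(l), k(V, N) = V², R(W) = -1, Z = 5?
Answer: 624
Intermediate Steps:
t = ½ (t = -½*(-1) = ½ ≈ 0.50000)
F(p) = 5 + 16*p (F(p) = 5 + 4²*p = 5 + 16*p)
F(t)*x = (5 + 16*(½))*48 = (5 + 8)*48 = 13*48 = 624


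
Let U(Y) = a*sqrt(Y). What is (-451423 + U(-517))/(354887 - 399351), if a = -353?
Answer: 64489/6352 + 353*I*sqrt(517)/44464 ≈ 10.153 + 0.18051*I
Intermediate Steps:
U(Y) = -353*sqrt(Y)
(-451423 + U(-517))/(354887 - 399351) = (-451423 - 353*I*sqrt(517))/(354887 - 399351) = (-451423 - 353*I*sqrt(517))/(-44464) = (-451423 - 353*I*sqrt(517))*(-1/44464) = 64489/6352 + 353*I*sqrt(517)/44464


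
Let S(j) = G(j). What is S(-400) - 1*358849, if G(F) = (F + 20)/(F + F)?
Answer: -14353941/40 ≈ -3.5885e+5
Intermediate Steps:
G(F) = (20 + F)/(2*F) (G(F) = (20 + F)/((2*F)) = (20 + F)*(1/(2*F)) = (20 + F)/(2*F))
S(j) = (20 + j)/(2*j)
S(-400) - 1*358849 = (½)*(20 - 400)/(-400) - 1*358849 = (½)*(-1/400)*(-380) - 358849 = 19/40 - 358849 = -14353941/40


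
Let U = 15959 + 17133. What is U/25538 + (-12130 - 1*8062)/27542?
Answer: 98939142/175841899 ≈ 0.56266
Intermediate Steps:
U = 33092
U/25538 + (-12130 - 1*8062)/27542 = 33092/25538 + (-12130 - 1*8062)/27542 = 33092*(1/25538) + (-12130 - 8062)*(1/27542) = 16546/12769 - 20192*1/27542 = 16546/12769 - 10096/13771 = 98939142/175841899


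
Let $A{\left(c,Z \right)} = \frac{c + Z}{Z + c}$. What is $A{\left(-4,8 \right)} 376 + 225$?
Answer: $601$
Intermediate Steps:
$A{\left(c,Z \right)} = 1$ ($A{\left(c,Z \right)} = \frac{Z + c}{Z + c} = 1$)
$A{\left(-4,8 \right)} 376 + 225 = 1 \cdot 376 + 225 = 376 + 225 = 601$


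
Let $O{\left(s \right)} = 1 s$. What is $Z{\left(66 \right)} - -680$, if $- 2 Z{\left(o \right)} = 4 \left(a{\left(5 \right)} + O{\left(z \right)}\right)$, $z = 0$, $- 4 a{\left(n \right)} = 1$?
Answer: $\frac{1361}{2} \approx 680.5$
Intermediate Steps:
$a{\left(n \right)} = - \frac{1}{4}$ ($a{\left(n \right)} = \left(- \frac{1}{4}\right) 1 = - \frac{1}{4}$)
$O{\left(s \right)} = s$
$Z{\left(o \right)} = \frac{1}{2}$ ($Z{\left(o \right)} = - \frac{4 \left(- \frac{1}{4} + 0\right)}{2} = - \frac{4 \left(- \frac{1}{4}\right)}{2} = \left(- \frac{1}{2}\right) \left(-1\right) = \frac{1}{2}$)
$Z{\left(66 \right)} - -680 = \frac{1}{2} - -680 = \frac{1}{2} + 680 = \frac{1361}{2}$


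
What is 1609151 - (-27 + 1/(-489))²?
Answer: 384607450655/239121 ≈ 1.6084e+6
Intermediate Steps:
1609151 - (-27 + 1/(-489))² = 1609151 - (-27 - 1/489)² = 1609151 - (-13204/489)² = 1609151 - 1*174345616/239121 = 1609151 - 174345616/239121 = 384607450655/239121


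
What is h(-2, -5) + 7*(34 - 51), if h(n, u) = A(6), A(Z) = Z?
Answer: -113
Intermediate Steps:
h(n, u) = 6
h(-2, -5) + 7*(34 - 51) = 6 + 7*(34 - 51) = 6 + 7*(-17) = 6 - 119 = -113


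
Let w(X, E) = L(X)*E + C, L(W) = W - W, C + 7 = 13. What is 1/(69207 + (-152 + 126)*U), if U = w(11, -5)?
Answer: 1/69051 ≈ 1.4482e-5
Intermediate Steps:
C = 6 (C = -7 + 13 = 6)
L(W) = 0
w(X, E) = 6 (w(X, E) = 0*E + 6 = 0 + 6 = 6)
U = 6
1/(69207 + (-152 + 126)*U) = 1/(69207 + (-152 + 126)*6) = 1/(69207 - 26*6) = 1/(69207 - 156) = 1/69051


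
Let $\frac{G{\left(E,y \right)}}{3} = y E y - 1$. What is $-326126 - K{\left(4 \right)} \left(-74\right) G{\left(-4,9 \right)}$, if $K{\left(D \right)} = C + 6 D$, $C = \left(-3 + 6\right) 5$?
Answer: $-3139976$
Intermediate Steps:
$C = 15$ ($C = 3 \cdot 5 = 15$)
$K{\left(D \right)} = 15 + 6 D$
$G{\left(E,y \right)} = -3 + 3 E y^{2}$ ($G{\left(E,y \right)} = 3 \left(y E y - 1\right) = 3 \left(E y y - 1\right) = 3 \left(E y^{2} - 1\right) = 3 \left(-1 + E y^{2}\right) = -3 + 3 E y^{2}$)
$-326126 - K{\left(4 \right)} \left(-74\right) G{\left(-4,9 \right)} = -326126 - \left(15 + 6 \cdot 4\right) \left(-74\right) \left(-3 + 3 \left(-4\right) 9^{2}\right) = -326126 - \left(15 + 24\right) \left(-74\right) \left(-3 + 3 \left(-4\right) 81\right) = -326126 - 39 \left(-74\right) \left(-3 - 972\right) = -326126 - \left(-2886\right) \left(-975\right) = -326126 - 2813850 = -3139976$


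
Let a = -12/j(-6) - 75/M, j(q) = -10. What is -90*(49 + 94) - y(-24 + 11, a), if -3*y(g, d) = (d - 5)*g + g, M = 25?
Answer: -192673/15 ≈ -12845.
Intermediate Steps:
a = -9/5 (a = -12/(-10) - 75/25 = -12*(-⅒) - 75*1/25 = 6/5 - 3 = -9/5 ≈ -1.8000)
y(g, d) = -g/3 - g*(-5 + d)/3 (y(g, d) = -((d - 5)*g + g)/3 = -((-5 + d)*g + g)/3 = -(g*(-5 + d) + g)/3 = -(g + g*(-5 + d))/3 = -g/3 - g*(-5 + d)/3)
-90*(49 + 94) - y(-24 + 11, a) = -90*(49 + 94) - (-24 + 11)*(4 - 1*(-9/5))/3 = -90*143 - (-13)*(4 + 9/5)/3 = -12870 - (-13)*29/(3*5) = -12870 - 1*(-377/15) = -12870 + 377/15 = -192673/15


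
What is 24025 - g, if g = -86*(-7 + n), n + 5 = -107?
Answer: 13791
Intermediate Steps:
n = -112 (n = -5 - 107 = -112)
g = 10234 (g = -86*(-7 - 112) = -86*(-119) = 10234)
24025 - g = 24025 - 1*10234 = 24025 - 10234 = 13791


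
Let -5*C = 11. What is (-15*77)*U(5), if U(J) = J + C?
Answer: -3234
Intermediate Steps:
C = -11/5 (C = -⅕*11 = -11/5 ≈ -2.2000)
U(J) = -11/5 + J (U(J) = J - 11/5 = -11/5 + J)
(-15*77)*U(5) = (-15*77)*(-11/5 + 5) = -1155*14/5 = -3234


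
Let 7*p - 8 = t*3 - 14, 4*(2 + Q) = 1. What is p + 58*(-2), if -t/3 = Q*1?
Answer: -3209/28 ≈ -114.61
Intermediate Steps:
Q = -7/4 (Q = -2 + (¼)*1 = -2 + ¼ = -7/4 ≈ -1.7500)
t = 21/4 (t = -(-21)/4 = -3*(-7/4) = 21/4 ≈ 5.2500)
p = 39/28 (p = 8/7 + ((21/4)*3 - 14)/7 = 8/7 + (63/4 - 14)/7 = 8/7 + (⅐)*(7/4) = 8/7 + ¼ = 39/28 ≈ 1.3929)
p + 58*(-2) = 39/28 + 58*(-2) = 39/28 - 116 = -3209/28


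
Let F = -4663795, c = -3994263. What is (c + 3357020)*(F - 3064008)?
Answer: 4924488367129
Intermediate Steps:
(c + 3357020)*(F - 3064008) = (-3994263 + 3357020)*(-4663795 - 3064008) = -637243*(-7727803) = 4924488367129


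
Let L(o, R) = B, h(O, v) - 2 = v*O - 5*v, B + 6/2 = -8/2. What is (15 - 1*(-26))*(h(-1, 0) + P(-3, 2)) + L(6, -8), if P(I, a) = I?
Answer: -48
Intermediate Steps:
B = -7 (B = -3 - 8/2 = -3 - 8*½ = -3 - 4 = -7)
h(O, v) = 2 - 5*v + O*v (h(O, v) = 2 + (v*O - 5*v) = 2 + (O*v - 5*v) = 2 + (-5*v + O*v) = 2 - 5*v + O*v)
L(o, R) = -7
(15 - 1*(-26))*(h(-1, 0) + P(-3, 2)) + L(6, -8) = (15 - 1*(-26))*((2 - 5*0 - 1*0) - 3) - 7 = (15 + 26)*((2 + 0 + 0) - 3) - 7 = 41*(2 - 3) - 7 = 41*(-1) - 7 = -41 - 7 = -48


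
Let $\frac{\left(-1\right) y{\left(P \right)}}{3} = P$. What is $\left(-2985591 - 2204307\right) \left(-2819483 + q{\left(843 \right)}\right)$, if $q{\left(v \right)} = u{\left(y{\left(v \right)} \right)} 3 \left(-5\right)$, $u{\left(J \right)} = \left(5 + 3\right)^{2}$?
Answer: $14637811484814$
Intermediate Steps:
$y{\left(P \right)} = - 3 P$
$u{\left(J \right)} = 64$ ($u{\left(J \right)} = 8^{2} = 64$)
$q{\left(v \right)} = -960$ ($q{\left(v \right)} = 64 \cdot 3 \left(-5\right) = 192 \left(-5\right) = -960$)
$\left(-2985591 - 2204307\right) \left(-2819483 + q{\left(843 \right)}\right) = \left(-2985591 - 2204307\right) \left(-2819483 - 960\right) = \left(-5189898\right) \left(-2820443\right) = 14637811484814$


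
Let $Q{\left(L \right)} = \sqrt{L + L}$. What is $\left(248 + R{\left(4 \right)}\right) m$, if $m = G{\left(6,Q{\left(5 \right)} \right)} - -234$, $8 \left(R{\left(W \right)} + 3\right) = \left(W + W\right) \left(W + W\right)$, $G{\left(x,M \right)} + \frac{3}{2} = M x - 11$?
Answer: $\frac{112079}{2} + 1518 \sqrt{10} \approx 60840.0$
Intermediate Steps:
$Q{\left(L \right)} = \sqrt{2} \sqrt{L}$ ($Q{\left(L \right)} = \sqrt{2 L} = \sqrt{2} \sqrt{L}$)
$G{\left(x,M \right)} = - \frac{25}{2} + M x$ ($G{\left(x,M \right)} = - \frac{3}{2} + \left(M x - 11\right) = - \frac{3}{2} + \left(-11 + M x\right) = - \frac{25}{2} + M x$)
$R{\left(W \right)} = -3 + \frac{W^{2}}{2}$ ($R{\left(W \right)} = -3 + \frac{\left(W + W\right) \left(W + W\right)}{8} = -3 + \frac{2 W 2 W}{8} = -3 + \frac{4 W^{2}}{8} = -3 + \frac{W^{2}}{2}$)
$m = \frac{443}{2} + 6 \sqrt{10}$ ($m = \left(- \frac{25}{2} + \sqrt{2} \sqrt{5} \cdot 6\right) - -234 = \left(- \frac{25}{2} + \sqrt{10} \cdot 6\right) + 234 = \left(- \frac{25}{2} + 6 \sqrt{10}\right) + 234 = \frac{443}{2} + 6 \sqrt{10} \approx 240.47$)
$\left(248 + R{\left(4 \right)}\right) m = \left(248 - \left(3 - \frac{4^{2}}{2}\right)\right) \left(\frac{443}{2} + 6 \sqrt{10}\right) = \left(248 + \left(-3 + \frac{1}{2} \cdot 16\right)\right) \left(\frac{443}{2} + 6 \sqrt{10}\right) = \left(248 + \left(-3 + 8\right)\right) \left(\frac{443}{2} + 6 \sqrt{10}\right) = \left(248 + 5\right) \left(\frac{443}{2} + 6 \sqrt{10}\right) = 253 \left(\frac{443}{2} + 6 \sqrt{10}\right) = \frac{112079}{2} + 1518 \sqrt{10}$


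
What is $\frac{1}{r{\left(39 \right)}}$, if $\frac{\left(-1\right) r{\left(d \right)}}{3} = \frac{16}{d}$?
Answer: $- \frac{13}{16} \approx -0.8125$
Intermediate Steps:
$r{\left(d \right)} = - \frac{48}{d}$ ($r{\left(d \right)} = - 3 \frac{16}{d} = - \frac{48}{d}$)
$\frac{1}{r{\left(39 \right)}} = \frac{1}{\left(-48\right) \frac{1}{39}} = \frac{1}{- \frac{16}{13}} = - \frac{13}{16}$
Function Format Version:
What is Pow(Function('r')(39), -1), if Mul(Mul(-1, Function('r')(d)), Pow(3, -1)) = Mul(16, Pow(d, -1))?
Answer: Rational(-13, 16) ≈ -0.81250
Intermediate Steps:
Function('r')(d) = Mul(-48, Pow(d, -1)) (Function('r')(d) = Mul(-3, Mul(16, Pow(d, -1))) = Mul(-48, Pow(d, -1)))
Pow(Function('r')(39), -1) = Pow(Mul(-48, Pow(39, -1)), -1) = Pow(Mul(-48, Rational(1, 39)), -1) = Pow(Rational(-16, 13), -1) = Rational(-13, 16)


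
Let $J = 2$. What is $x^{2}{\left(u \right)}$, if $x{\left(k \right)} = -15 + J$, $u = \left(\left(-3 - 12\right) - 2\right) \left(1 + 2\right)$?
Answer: $169$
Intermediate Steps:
$u = -51$ ($u = \left(\left(-3 - 12\right) - 2\right) 3 = \left(-15 - 2\right) 3 = \left(-17\right) 3 = -51$)
$x{\left(k \right)} = -13$ ($x{\left(k \right)} = -15 + 2 = -13$)
$x^{2}{\left(u \right)} = \left(-13\right)^{2} = 169$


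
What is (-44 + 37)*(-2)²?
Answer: -28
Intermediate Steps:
(-44 + 37)*(-2)² = -7*4 = -28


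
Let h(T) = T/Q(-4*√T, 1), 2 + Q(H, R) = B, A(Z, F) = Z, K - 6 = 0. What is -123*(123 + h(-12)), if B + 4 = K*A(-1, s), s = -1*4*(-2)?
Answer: -15252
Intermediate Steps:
K = 6 (K = 6 + 0 = 6)
s = 8 (s = -4*(-2) = 8)
B = -10 (B = -4 + 6*(-1) = -4 - 6 = -10)
Q(H, R) = -12 (Q(H, R) = -2 - 10 = -12)
h(T) = -T/12 (h(T) = T/(-12) = T*(-1/12) = -T/12)
-123*(123 + h(-12)) = -123*(123 - 1/12*(-12)) = -123*(123 + 1) = -123*124 = -15252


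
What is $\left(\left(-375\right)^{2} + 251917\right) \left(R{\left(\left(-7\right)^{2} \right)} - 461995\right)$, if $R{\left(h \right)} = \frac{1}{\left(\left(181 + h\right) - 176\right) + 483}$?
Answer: $- \frac{97386260580188}{537} \approx -1.8135 \cdot 10^{11}$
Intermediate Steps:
$R{\left(h \right)} = \frac{1}{488 + h}$ ($R{\left(h \right)} = \frac{1}{\left(5 + h\right) + 483} = \frac{1}{488 + h}$)
$\left(\left(-375\right)^{2} + 251917\right) \left(R{\left(\left(-7\right)^{2} \right)} - 461995\right) = \left(\left(-375\right)^{2} + 251917\right) \left(\frac{1}{488 + \left(-7\right)^{2}} - 461995\right) = \left(140625 + 251917\right) \left(\frac{1}{488 + 49} - 461995\right) = 392542 \left(\frac{1}{537} - 461995\right) = 392542 \left(- \frac{248091314}{537}\right) = - \frac{97386260580188}{537}$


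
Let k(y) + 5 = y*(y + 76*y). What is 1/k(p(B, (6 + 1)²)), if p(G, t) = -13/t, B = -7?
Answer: 343/144 ≈ 2.3819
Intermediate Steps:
k(y) = -5 + 77*y² (k(y) = -5 + y*(y + 76*y) = -5 + y*(77*y) = -5 + 77*y²)
1/k(p(B, (6 + 1)²)) = 1/(-5 + 77*(-13/(6 + 1)²)²) = 1/(-5 + 77*(-13/(7²))²) = 1/(-5 + 77*(-13/49)²) = 1/(-5 + 77*(169/2401)) = 1/(-5 + 1859/343) = 1/(144/343) = 343/144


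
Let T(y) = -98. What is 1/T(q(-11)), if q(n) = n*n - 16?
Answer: -1/98 ≈ -0.010204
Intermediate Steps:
q(n) = -16 + n**2 (q(n) = n**2 - 16 = -16 + n**2)
1/T(q(-11)) = 1/(-98) = -1/98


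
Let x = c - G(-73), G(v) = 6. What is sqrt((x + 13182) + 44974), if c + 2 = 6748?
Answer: 104*sqrt(6) ≈ 254.75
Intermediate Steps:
c = 6746 (c = -2 + 6748 = 6746)
x = 6740 (x = 6746 - 1*6 = 6746 - 6 = 6740)
sqrt((x + 13182) + 44974) = sqrt((6740 + 13182) + 44974) = sqrt(19922 + 44974) = sqrt(64896) = 104*sqrt(6)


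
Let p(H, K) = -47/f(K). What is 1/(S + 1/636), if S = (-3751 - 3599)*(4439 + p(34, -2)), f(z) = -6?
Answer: -636/20787167099 ≈ -3.0596e-8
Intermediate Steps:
p(H, K) = 47/6 (p(H, K) = -47/(-6) = -47*(-1/6) = 47/6)
S = -32684225 (S = (-3751 - 3599)*(4439 + 47/6) = -7350*26681/6 = -32684225)
1/(S + 1/636) = 1/(-32684225 + 1/636) = 1/(-20787167099/636) = -636/20787167099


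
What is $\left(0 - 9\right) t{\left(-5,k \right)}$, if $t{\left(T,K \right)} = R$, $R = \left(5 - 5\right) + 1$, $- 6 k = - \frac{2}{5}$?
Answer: $-9$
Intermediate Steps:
$k = \frac{1}{15}$ ($k = - \frac{\left(-2\right) \frac{1}{5}}{6} = \left(- \frac{1}{6}\right) \left(- \frac{2}{5}\right) = \frac{1}{15} \approx 0.066667$)
$R = 1$ ($R = 0 + 1 = 1$)
$t{\left(T,K \right)} = 1$
$\left(0 - 9\right) t{\left(-5,k \right)} = \left(0 - 9\right) 1 = \left(-9\right) 1 = -9$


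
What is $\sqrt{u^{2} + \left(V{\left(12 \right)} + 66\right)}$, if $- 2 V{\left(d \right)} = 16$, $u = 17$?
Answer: $\sqrt{347} \approx 18.628$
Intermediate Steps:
$V{\left(d \right)} = -8$ ($V{\left(d \right)} = \left(- \frac{1}{2}\right) 16 = -8$)
$\sqrt{u^{2} + \left(V{\left(12 \right)} + 66\right)} = \sqrt{17^{2} + \left(-8 + 66\right)} = \sqrt{289 + 58} = \sqrt{347}$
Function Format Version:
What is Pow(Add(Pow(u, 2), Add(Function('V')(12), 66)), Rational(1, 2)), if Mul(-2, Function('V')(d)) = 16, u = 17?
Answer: Pow(347, Rational(1, 2)) ≈ 18.628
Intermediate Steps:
Function('V')(d) = -8 (Function('V')(d) = Mul(Rational(-1, 2), 16) = -8)
Pow(Add(Pow(u, 2), Add(Function('V')(12), 66)), Rational(1, 2)) = Pow(Add(Pow(17, 2), Add(-8, 66)), Rational(1, 2)) = Pow(Add(289, 58), Rational(1, 2)) = Pow(347, Rational(1, 2))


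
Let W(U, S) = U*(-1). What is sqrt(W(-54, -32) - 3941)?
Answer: 13*I*sqrt(23) ≈ 62.346*I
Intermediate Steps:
W(U, S) = -U
sqrt(W(-54, -32) - 3941) = sqrt(-1*(-54) - 3941) = sqrt(54 - 3941) = sqrt(-3887) = 13*I*sqrt(23)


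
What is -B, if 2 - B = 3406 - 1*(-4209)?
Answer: 7613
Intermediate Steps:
B = -7613 (B = 2 - (3406 - 1*(-4209)) = 2 - (3406 + 4209) = 2 - 1*7615 = 2 - 7615 = -7613)
-B = -1*(-7613) = 7613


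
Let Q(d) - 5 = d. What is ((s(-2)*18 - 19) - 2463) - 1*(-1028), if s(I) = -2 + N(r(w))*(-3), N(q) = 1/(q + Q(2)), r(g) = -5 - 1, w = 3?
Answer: -1544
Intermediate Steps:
Q(d) = 5 + d
r(g) = -6
N(q) = 1/(7 + q) (N(q) = 1/(q + (5 + 2)) = 1/(q + 7) = 1/(7 + q))
s(I) = -5 (s(I) = -2 - 3/(7 - 6) = -2 - 3/1 = -2 + 1*(-3) = -2 - 3 = -5)
((s(-2)*18 - 19) - 2463) - 1*(-1028) = ((-5*18 - 19) - 2463) - 1*(-1028) = ((-90 - 19) - 2463) + 1028 = (-109 - 2463) + 1028 = -2572 + 1028 = -1544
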